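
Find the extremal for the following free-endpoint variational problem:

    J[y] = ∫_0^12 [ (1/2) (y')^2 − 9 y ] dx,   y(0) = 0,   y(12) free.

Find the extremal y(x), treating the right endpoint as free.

The Lagrangian L = (1/2) (y')^2 − 9 y gives
    ∂L/∂y = −9,   ∂L/∂y' = y'.
Euler-Lagrange: d/dx(y') − (−9) = 0, i.e. y'' + 9 = 0, so
    y(x) = −(9/2) x^2 + C1 x + C2.
Fixed left endpoint y(0) = 0 ⇒ C2 = 0.
The right endpoint x = 12 is free, so the natural (transversality) condition is ∂L/∂y' |_{x=12} = 0, i.e. y'(12) = 0.
Compute y'(x) = −9 x + C1, so y'(12) = −108 + C1 = 0 ⇒ C1 = 108.
Therefore the extremal is
    y(x) = −(9/2) x^2 + 108 x.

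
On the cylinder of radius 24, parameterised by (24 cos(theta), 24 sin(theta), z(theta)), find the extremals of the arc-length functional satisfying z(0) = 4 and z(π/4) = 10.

Parameterise the cylinder of radius R = 24 as
    r(θ) = (24 cos θ, 24 sin θ, z(θ)).
The arc-length element is
    ds = sqrt(576 + (dz/dθ)^2) dθ,
so the Lagrangian is L = sqrt(576 + z'^2).
L depends on z' only, not on z or θ, so ∂L/∂z = 0 and
    ∂L/∂z' = z' / sqrt(576 + z'^2).
The Euler-Lagrange equation gives
    d/dθ( z' / sqrt(576 + z'^2) ) = 0,
so z' is constant. Integrating once:
    z(θ) = a θ + b,
a helix on the cylinder (a straight line when the cylinder is unrolled). The constants a, b are determined by the endpoint conditions.
With endpoint conditions z(0) = 4 and z(π/4) = 10: from z(0) = b we get b = 4, and a·π/4 + 4 = 10 gives a = 24/π, so
    z(θ) = (24/π) θ + 4.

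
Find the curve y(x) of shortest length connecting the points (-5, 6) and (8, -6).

Arc-length functional: J[y] = ∫ sqrt(1 + (y')^2) dx.
Lagrangian L = sqrt(1 + (y')^2) has no explicit y dependence, so ∂L/∂y = 0 and the Euler-Lagrange equation gives
    d/dx( y' / sqrt(1 + (y')^2) ) = 0  ⇒  y' / sqrt(1 + (y')^2) = const.
Hence y' is constant, so y(x) is affine.
Fitting the endpoints (-5, 6) and (8, -6):
    slope m = ((-6) − 6) / (8 − (-5)) = -12/13,
    intercept c = 6 − m·(-5) = 18/13.
Extremal: y(x) = (-12/13) x + 18/13.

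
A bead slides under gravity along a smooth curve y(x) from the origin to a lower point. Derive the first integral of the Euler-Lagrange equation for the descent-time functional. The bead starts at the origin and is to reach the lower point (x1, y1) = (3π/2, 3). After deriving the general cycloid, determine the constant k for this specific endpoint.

The Lagrangian L = sqrt((1 + y'^2) / y) has no explicit x dependence, so the Beltrami identity applies:
    L − y' ∂L/∂y' = C.
Compute ∂L/∂y' = y' / sqrt(y (1 + y'^2)).
Substitute:
    sqrt((1 + y'^2)/y) − y'·y' / sqrt(y (1 + y'^2))
    = (1 + y'^2) / sqrt(y (1 + y'^2)) − y'^2 / sqrt(y (1 + y'^2))
    = 1 / sqrt(y (1 + y'^2)) = C.
Squaring and rearranging gives the first integral
    y (1 + y'^2) = 1/C^2 =: k   (constant).
Solving this first-order ODE by the substitution
    y = (k/2)(1 − cos θ)
yields the cycloid parameterisation
    x(θ) = (k/2)(θ − sin θ),   y(θ) = (k/2)(1 − cos θ).
The constant k is fixed by the endpoint condition.
Now fit the given lower endpoint (x1, y1) = (3π/2, 3). At the bottom of the first arch (θ = π), the parametric equations give
    y(π) = (k/2)(1 − cos π) = k,
    x(π) = (k/2)(π − sin π) = kπ/2.
Matching y(π) = 3 gives k = 3, consistent with x(π) = 3π/2. Therefore the specific cycloid is
    x(θ) = (3/2)(θ − sin θ),   y(θ) = (3/2)(1 − cos θ).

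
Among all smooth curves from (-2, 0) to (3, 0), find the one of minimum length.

Arc-length functional: J[y] = ∫ sqrt(1 + (y')^2) dx.
Lagrangian L = sqrt(1 + (y')^2) has no explicit y dependence, so ∂L/∂y = 0 and the Euler-Lagrange equation gives
    d/dx( y' / sqrt(1 + (y')^2) ) = 0  ⇒  y' / sqrt(1 + (y')^2) = const.
Hence y' is constant, so y(x) is affine.
Fitting the endpoints (-2, 0) and (3, 0):
    slope m = (0 − 0) / (3 − (-2)) = 0,
    intercept c = 0 − m·(-2) = 0.
Extremal: y(x) = 0.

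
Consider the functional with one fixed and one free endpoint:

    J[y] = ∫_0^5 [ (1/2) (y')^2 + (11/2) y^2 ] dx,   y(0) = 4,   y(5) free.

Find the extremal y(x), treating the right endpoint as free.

The Lagrangian L = (1/2) (y')^2 + (11/2) y^2 gives
    ∂L/∂y = 11 y,   ∂L/∂y' = y'.
Euler-Lagrange: y'' − 11 y = 0.
With k = sqrt(11), the general solution is
    y(x) = A cosh(sqrt(11) x) + B sinh(sqrt(11) x).
Fixed left endpoint y(0) = 4 ⇒ A = 4.
The right endpoint x = 5 is free, so the natural (transversality) condition is ∂L/∂y' |_{x=5} = 0, i.e. y'(5) = 0.
Compute y'(x) = A k sinh(k x) + B k cosh(k x), so
    y'(5) = A k sinh(k·5) + B k cosh(k·5) = 0
    ⇒ B = −A tanh(k·5) = − 4 tanh(sqrt(11)·5).
Therefore the extremal is
    y(x) = 4 cosh(sqrt(11) x) − 4 tanh(sqrt(11)·5) sinh(sqrt(11) x).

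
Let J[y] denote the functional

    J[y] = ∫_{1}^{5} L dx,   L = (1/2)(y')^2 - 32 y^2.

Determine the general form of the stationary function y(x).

The Lagrangian is L = (1/2)(y')^2 - 32 y^2.
∂L/∂y = -64y.
∂L/∂y' = y'.
The Euler-Lagrange equation d/dx(∂L/∂y') − ∂L/∂y = 0 becomes:
    y'' + 64 y = 0
General solution: y(x) = A sin(8x) + B cos(8x), where A and B are arbitrary constants fixed by the endpoint conditions.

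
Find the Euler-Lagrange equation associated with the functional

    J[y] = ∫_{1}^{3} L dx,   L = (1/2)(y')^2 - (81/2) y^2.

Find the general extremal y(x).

The Lagrangian is L = (1/2)(y')^2 - (81/2) y^2.
∂L/∂y = -81y.
∂L/∂y' = y'.
The Euler-Lagrange equation d/dx(∂L/∂y') − ∂L/∂y = 0 becomes:
    y'' + 81 y = 0
General solution: y(x) = A sin(9x) + B cos(9x), where A and B are arbitrary constants fixed by the endpoint conditions.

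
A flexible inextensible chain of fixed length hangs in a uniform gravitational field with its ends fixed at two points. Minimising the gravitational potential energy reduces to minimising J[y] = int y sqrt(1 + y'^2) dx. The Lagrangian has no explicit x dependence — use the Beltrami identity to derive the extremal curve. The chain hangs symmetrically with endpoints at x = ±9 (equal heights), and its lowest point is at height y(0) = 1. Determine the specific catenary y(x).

The Lagrangian L(y, y') = y sqrt(1 + y'^2) has no explicit x dependence, so the Beltrami identity applies:
    L − y' ∂L/∂y' = C.
Compute ∂L/∂y' = y · y' / sqrt(1 + y'^2). Then
    L − y' ∂L/∂y'
    = y sqrt(1 + y'^2) − y · y'^2 / sqrt(1 + y'^2)
    = y (1 + y'^2 − y'^2) / sqrt(1 + y'^2)
    = y / sqrt(1 + y'^2) = C.
Squaring gives y^2 = C^2 (1 + y'^2), i.e.
    y'^2 = y^2 / C^2 − 1.
Separating variables,
    dy / sqrt(y^2 − C^2) = dx / C,
and integrating gives arccosh(y / C) = (x − a)/C, so
    y(x) = C cosh((x − a)/C),
the catenary. The constants C and a are fixed by the two endpoint conditions (and, for the hanging-chain problem, the length constraint selects C).
Now fit the given data. The endpoints x = ±9 are symmetric at equal height, so the catenary is even about its minimum: a = 0 and y(x) = C cosh(x/C). The lowest point is y(0) = C cosh(0) = C, and we are told y(0) = 1, so C = 1. Therefore
    y(x) = cosh(x),
and at the endpoints
    y(±9) = cosh(9).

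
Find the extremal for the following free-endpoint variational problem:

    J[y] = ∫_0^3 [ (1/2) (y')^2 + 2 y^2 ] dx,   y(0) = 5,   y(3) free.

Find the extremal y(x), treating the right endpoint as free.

The Lagrangian L = (1/2) (y')^2 + 2 y^2 gives
    ∂L/∂y = 4 y,   ∂L/∂y' = y'.
Euler-Lagrange: y'' − 4 y = 0.
With k = 2, the general solution is
    y(x) = A cosh(2 x) + B sinh(2 x).
Fixed left endpoint y(0) = 5 ⇒ A = 5.
The right endpoint x = 3 is free, so the natural (transversality) condition is ∂L/∂y' |_{x=3} = 0, i.e. y'(3) = 0.
Compute y'(x) = A k sinh(k x) + B k cosh(k x), so
    y'(3) = A k sinh(k·3) + B k cosh(k·3) = 0
    ⇒ B = −A tanh(k·3) = − 5 tanh(2·3).
Therefore the extremal is
    y(x) = 5 cosh(2 x) − 5 tanh(2·3) sinh(2 x).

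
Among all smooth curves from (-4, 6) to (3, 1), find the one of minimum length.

Arc-length functional: J[y] = ∫ sqrt(1 + (y')^2) dx.
Lagrangian L = sqrt(1 + (y')^2) has no explicit y dependence, so ∂L/∂y = 0 and the Euler-Lagrange equation gives
    d/dx( y' / sqrt(1 + (y')^2) ) = 0  ⇒  y' / sqrt(1 + (y')^2) = const.
Hence y' is constant, so y(x) is affine.
Fitting the endpoints (-4, 6) and (3, 1):
    slope m = (1 − 6) / (3 − (-4)) = -5/7,
    intercept c = 6 − m·(-4) = 22/7.
Extremal: y(x) = (-5/7) x + 22/7.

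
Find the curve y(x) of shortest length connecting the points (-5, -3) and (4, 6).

Arc-length functional: J[y] = ∫ sqrt(1 + (y')^2) dx.
Lagrangian L = sqrt(1 + (y')^2) has no explicit y dependence, so ∂L/∂y = 0 and the Euler-Lagrange equation gives
    d/dx( y' / sqrt(1 + (y')^2) ) = 0  ⇒  y' / sqrt(1 + (y')^2) = const.
Hence y' is constant, so y(x) is affine.
Fitting the endpoints (-5, -3) and (4, 6):
    slope m = (6 − (-3)) / (4 − (-5)) = 1,
    intercept c = (-3) − m·(-5) = 2.
Extremal: y(x) = x + 2.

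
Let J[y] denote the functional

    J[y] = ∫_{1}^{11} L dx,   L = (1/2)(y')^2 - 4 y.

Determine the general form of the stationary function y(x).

The Lagrangian is L = (1/2)(y')^2 - 4 y.
∂L/∂y = -4.
∂L/∂y' = y'.
The Euler-Lagrange equation d/dx(∂L/∂y') − ∂L/∂y = 0 becomes:
    y'' + 4 = 0
General solution: y(x) = -2 x^2 + A x + B, where A and B are arbitrary constants fixed by the endpoint conditions.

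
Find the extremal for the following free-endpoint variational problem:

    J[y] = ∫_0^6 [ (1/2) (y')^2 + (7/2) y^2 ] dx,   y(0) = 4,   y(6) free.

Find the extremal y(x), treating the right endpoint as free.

The Lagrangian L = (1/2) (y')^2 + (7/2) y^2 gives
    ∂L/∂y = 7 y,   ∂L/∂y' = y'.
Euler-Lagrange: y'' − 7 y = 0.
With k = sqrt(7), the general solution is
    y(x) = A cosh(sqrt(7) x) + B sinh(sqrt(7) x).
Fixed left endpoint y(0) = 4 ⇒ A = 4.
The right endpoint x = 6 is free, so the natural (transversality) condition is ∂L/∂y' |_{x=6} = 0, i.e. y'(6) = 0.
Compute y'(x) = A k sinh(k x) + B k cosh(k x), so
    y'(6) = A k sinh(k·6) + B k cosh(k·6) = 0
    ⇒ B = −A tanh(k·6) = − 4 tanh(sqrt(7)·6).
Therefore the extremal is
    y(x) = 4 cosh(sqrt(7) x) − 4 tanh(sqrt(7)·6) sinh(sqrt(7) x).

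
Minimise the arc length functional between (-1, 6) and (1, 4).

Arc-length functional: J[y] = ∫ sqrt(1 + (y')^2) dx.
Lagrangian L = sqrt(1 + (y')^2) has no explicit y dependence, so ∂L/∂y = 0 and the Euler-Lagrange equation gives
    d/dx( y' / sqrt(1 + (y')^2) ) = 0  ⇒  y' / sqrt(1 + (y')^2) = const.
Hence y' is constant, so y(x) is affine.
Fitting the endpoints (-1, 6) and (1, 4):
    slope m = (4 − 6) / (1 − (-1)) = -1,
    intercept c = 6 − m·(-1) = 5.
Extremal: y(x) = -x + 5.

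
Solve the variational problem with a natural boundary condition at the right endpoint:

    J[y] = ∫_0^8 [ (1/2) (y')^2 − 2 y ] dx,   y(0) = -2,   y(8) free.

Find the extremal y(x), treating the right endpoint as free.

The Lagrangian L = (1/2) (y')^2 − 2 y gives
    ∂L/∂y = −2,   ∂L/∂y' = y'.
Euler-Lagrange: d/dx(y') − (−2) = 0, i.e. y'' + 2 = 0, so
    y(x) = −(2/2) x^2 + C1 x + C2.
Fixed left endpoint y(0) = -2 ⇒ C2 = -2.
The right endpoint x = 8 is free, so the natural (transversality) condition is ∂L/∂y' |_{x=8} = 0, i.e. y'(8) = 0.
Compute y'(x) = −2 x + C1, so y'(8) = −16 + C1 = 0 ⇒ C1 = 16.
Therefore the extremal is
    y(x) = −x^2 + 16 x − 2.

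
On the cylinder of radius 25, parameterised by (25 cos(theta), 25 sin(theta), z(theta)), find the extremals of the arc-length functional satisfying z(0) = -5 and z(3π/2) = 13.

Parameterise the cylinder of radius R = 25 as
    r(θ) = (25 cos θ, 25 sin θ, z(θ)).
The arc-length element is
    ds = sqrt(625 + (dz/dθ)^2) dθ,
so the Lagrangian is L = sqrt(625 + z'^2).
L depends on z' only, not on z or θ, so ∂L/∂z = 0 and
    ∂L/∂z' = z' / sqrt(625 + z'^2).
The Euler-Lagrange equation gives
    d/dθ( z' / sqrt(625 + z'^2) ) = 0,
so z' is constant. Integrating once:
    z(θ) = a θ + b,
a helix on the cylinder (a straight line when the cylinder is unrolled). The constants a, b are determined by the endpoint conditions.
With endpoint conditions z(0) = -5 and z(3π/2) = 13: from z(0) = b we get b = -5, and a·3π/2 + -5 = 13 gives a = 12/π, so
    z(θ) = (12/π) θ − 5.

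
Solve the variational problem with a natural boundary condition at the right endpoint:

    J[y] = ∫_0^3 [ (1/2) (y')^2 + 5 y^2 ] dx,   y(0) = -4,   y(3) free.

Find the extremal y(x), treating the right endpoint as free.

The Lagrangian L = (1/2) (y')^2 + 5 y^2 gives
    ∂L/∂y = 10 y,   ∂L/∂y' = y'.
Euler-Lagrange: y'' − 10 y = 0.
With k = sqrt(10), the general solution is
    y(x) = A cosh(sqrt(10) x) + B sinh(sqrt(10) x).
Fixed left endpoint y(0) = -4 ⇒ A = -4.
The right endpoint x = 3 is free, so the natural (transversality) condition is ∂L/∂y' |_{x=3} = 0, i.e. y'(3) = 0.
Compute y'(x) = A k sinh(k x) + B k cosh(k x), so
    y'(3) = A k sinh(k·3) + B k cosh(k·3) = 0
    ⇒ B = −A tanh(k·3) = 4 tanh(sqrt(10)·3).
Therefore the extremal is
    y(x) = −4 cosh(sqrt(10) x) + 4 tanh(sqrt(10)·3) sinh(sqrt(10) x).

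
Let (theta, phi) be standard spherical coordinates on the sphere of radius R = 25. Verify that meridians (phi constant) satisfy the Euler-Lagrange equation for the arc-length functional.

On the sphere of radius R = 25 with spherical coordinates (θ, φ), the induced metric is
    ds^2 = 625(dθ^2 + sin^2(θ) dφ^2).
Using θ as the parameter, the arc-length functional becomes
    J[φ] = ∫ 25 sqrt(1 + sin^2(θ) (dφ/dθ)^2) dθ.
So L = 25 sqrt(1 + sin^2(θ) φ'^2). Compute
    ∂L/∂φ = 0  (L has no explicit φ dependence),
    ∂L/∂φ' = 25 sin^2(θ) φ' / sqrt(1 + sin^2(θ) φ'^2).
For the candidate φ(θ) = c (constant), φ' = 0, so ∂L/∂φ' evaluated along the candidate vanishes, and ∂L/∂φ is identically zero. Hence
    d/dθ(∂L/∂φ') − ∂L/∂φ = 0
is satisfied. Therefore meridians φ = const are extremals of arc length — they are geodesics on the sphere.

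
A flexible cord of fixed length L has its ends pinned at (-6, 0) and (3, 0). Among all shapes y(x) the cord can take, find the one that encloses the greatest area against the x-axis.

Set up the augmented Lagrangian using a multiplier λ for the length constraint:
    F(y, y') = y − λ sqrt(1 + y'^2).
F has no explicit x dependence, so the Beltrami identity yields a first integral
    F − y' ∂F/∂y' = C.
Compute ∂F/∂y' = −λ y' / sqrt(1 + y'^2). Then
    y − λ sqrt(1 + y'^2) + λ y'^2 / sqrt(1 + y'^2) = C
    ⇒  y − λ / sqrt(1 + y'^2) = C.
Solving for y' and integrating gives
    (x − a)^2 + (y − b)^2 = λ^2,
a circular arc of radius λ. The constants a, b are determined by the endpoint conditions y(-6) = y(3) = 0, and λ is fixed implicitly by the length constraint
    ∫_{-6}^{3} sqrt(1 + y'^2) dx = L.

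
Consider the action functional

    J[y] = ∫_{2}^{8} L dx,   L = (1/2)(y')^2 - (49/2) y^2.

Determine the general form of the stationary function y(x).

The Lagrangian is L = (1/2)(y')^2 - (49/2) y^2.
∂L/∂y = -49y.
∂L/∂y' = y'.
The Euler-Lagrange equation d/dx(∂L/∂y') − ∂L/∂y = 0 becomes:
    y'' + 49 y = 0
General solution: y(x) = A sin(7x) + B cos(7x), where A and B are arbitrary constants fixed by the endpoint conditions.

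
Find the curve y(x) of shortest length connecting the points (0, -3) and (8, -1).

Arc-length functional: J[y] = ∫ sqrt(1 + (y')^2) dx.
Lagrangian L = sqrt(1 + (y')^2) has no explicit y dependence, so ∂L/∂y = 0 and the Euler-Lagrange equation gives
    d/dx( y' / sqrt(1 + (y')^2) ) = 0  ⇒  y' / sqrt(1 + (y')^2) = const.
Hence y' is constant, so y(x) is affine.
Fitting the endpoints (0, -3) and (8, -1):
    slope m = ((-1) − (-3)) / (8 − 0) = 1/4,
    intercept c = (-3) − m·0 = -3.
Extremal: y(x) = (1/4) x - 3.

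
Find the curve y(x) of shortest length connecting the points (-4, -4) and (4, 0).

Arc-length functional: J[y] = ∫ sqrt(1 + (y')^2) dx.
Lagrangian L = sqrt(1 + (y')^2) has no explicit y dependence, so ∂L/∂y = 0 and the Euler-Lagrange equation gives
    d/dx( y' / sqrt(1 + (y')^2) ) = 0  ⇒  y' / sqrt(1 + (y')^2) = const.
Hence y' is constant, so y(x) is affine.
Fitting the endpoints (-4, -4) and (4, 0):
    slope m = (0 − (-4)) / (4 − (-4)) = 1/2,
    intercept c = (-4) − m·(-4) = -2.
Extremal: y(x) = (1/2) x - 2.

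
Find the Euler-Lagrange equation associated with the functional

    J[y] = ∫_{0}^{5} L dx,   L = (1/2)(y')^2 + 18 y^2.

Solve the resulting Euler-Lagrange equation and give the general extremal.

The Lagrangian is L = (1/2)(y')^2 + 18 y^2.
∂L/∂y = 36y.
∂L/∂y' = y'.
The Euler-Lagrange equation d/dx(∂L/∂y') − ∂L/∂y = 0 becomes:
    y'' - 36 y = 0
General solution: y(x) = A e^(6x) + B e^(-6x), where A and B are arbitrary constants fixed by the endpoint conditions.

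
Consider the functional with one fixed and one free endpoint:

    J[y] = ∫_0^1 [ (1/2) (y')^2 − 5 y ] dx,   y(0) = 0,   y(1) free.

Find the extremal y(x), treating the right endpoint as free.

The Lagrangian L = (1/2) (y')^2 − 5 y gives
    ∂L/∂y = −5,   ∂L/∂y' = y'.
Euler-Lagrange: d/dx(y') − (−5) = 0, i.e. y'' + 5 = 0, so
    y(x) = −(5/2) x^2 + C1 x + C2.
Fixed left endpoint y(0) = 0 ⇒ C2 = 0.
The right endpoint x = 1 is free, so the natural (transversality) condition is ∂L/∂y' |_{x=1} = 0, i.e. y'(1) = 0.
Compute y'(x) = −5 x + C1, so y'(1) = −5 + C1 = 0 ⇒ C1 = 5.
Therefore the extremal is
    y(x) = −(5/2) x^2 + 5 x.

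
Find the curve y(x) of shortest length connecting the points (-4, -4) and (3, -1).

Arc-length functional: J[y] = ∫ sqrt(1 + (y')^2) dx.
Lagrangian L = sqrt(1 + (y')^2) has no explicit y dependence, so ∂L/∂y = 0 and the Euler-Lagrange equation gives
    d/dx( y' / sqrt(1 + (y')^2) ) = 0  ⇒  y' / sqrt(1 + (y')^2) = const.
Hence y' is constant, so y(x) is affine.
Fitting the endpoints (-4, -4) and (3, -1):
    slope m = ((-1) − (-4)) / (3 − (-4)) = 3/7,
    intercept c = (-4) − m·(-4) = -16/7.
Extremal: y(x) = (3/7) x - 16/7.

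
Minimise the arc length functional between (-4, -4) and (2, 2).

Arc-length functional: J[y] = ∫ sqrt(1 + (y')^2) dx.
Lagrangian L = sqrt(1 + (y')^2) has no explicit y dependence, so ∂L/∂y = 0 and the Euler-Lagrange equation gives
    d/dx( y' / sqrt(1 + (y')^2) ) = 0  ⇒  y' / sqrt(1 + (y')^2) = const.
Hence y' is constant, so y(x) is affine.
Fitting the endpoints (-4, -4) and (2, 2):
    slope m = (2 − (-4)) / (2 − (-4)) = 1,
    intercept c = (-4) − m·(-4) = 0.
Extremal: y(x) = x.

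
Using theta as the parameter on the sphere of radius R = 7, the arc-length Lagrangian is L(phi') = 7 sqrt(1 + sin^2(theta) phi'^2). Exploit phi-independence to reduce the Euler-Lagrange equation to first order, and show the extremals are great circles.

On the sphere of radius R = 7 with spherical coordinates (θ, φ), the induced metric is
    ds^2 = 49(dθ^2 + sin^2(θ) dφ^2).
Parameterise by θ; the arc-length functional is
    J[φ] = ∫ 7 sqrt(1 + sin^2(θ) (dφ/dθ)^2) dθ,
so L = 7 sqrt(1 + sin^2(θ) φ'^2). Compute
    ∂L/∂φ = 0  (L has no explicit φ dependence),
    ∂L/∂φ' = 7 sin^2(θ) φ' / sqrt(1 + sin^2(θ) φ'^2).
Since ∂L/∂φ = 0, the Euler-Lagrange equation
    d/dθ(∂L/∂φ') − ∂L/∂φ = 0
reduces to d/dθ(∂L/∂φ') = 0, i.e. the momentum conjugate to φ is conserved:
    7 sin^2(θ) φ' / sqrt(1 + sin^2(θ) φ'^2) = C.
The overall factor of 7 is constant, so dividing through gives Clairaut's relation sin^2(θ) φ' / sqrt(1 + sin^2(θ) φ'^2) = C' (with C' = C/7). Solving for φ' and integrating gives the great-circle family
    cot(θ) = A cos(φ − φ_0),
i.e. the intersection of the sphere with a plane through the origin. The two constants A and φ_0 (equivalently C and one phase) are fixed by the two endpoint conditions.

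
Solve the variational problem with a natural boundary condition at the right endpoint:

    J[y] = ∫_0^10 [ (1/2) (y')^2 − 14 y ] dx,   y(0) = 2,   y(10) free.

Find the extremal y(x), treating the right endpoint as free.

The Lagrangian L = (1/2) (y')^2 − 14 y gives
    ∂L/∂y = −14,   ∂L/∂y' = y'.
Euler-Lagrange: d/dx(y') − (−14) = 0, i.e. y'' + 14 = 0, so
    y(x) = −(14/2) x^2 + C1 x + C2.
Fixed left endpoint y(0) = 2 ⇒ C2 = 2.
The right endpoint x = 10 is free, so the natural (transversality) condition is ∂L/∂y' |_{x=10} = 0, i.e. y'(10) = 0.
Compute y'(x) = −14 x + C1, so y'(10) = −140 + C1 = 0 ⇒ C1 = 140.
Therefore the extremal is
    y(x) = −7 x^2 + 140 x + 2.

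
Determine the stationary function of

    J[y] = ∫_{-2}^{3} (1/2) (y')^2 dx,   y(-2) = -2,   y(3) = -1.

The Lagrangian is L = (1/2) (y')^2.
Compute ∂L/∂y = 0, ∂L/∂y' = y'.
The Euler-Lagrange equation d/dx(∂L/∂y') − ∂L/∂y = 0 reduces to
    y'' = 0.
Its general solution is
    y(x) = A x + B,
with A, B fixed by the endpoint conditions.
Applying the endpoint conditions y(-2) = -2 and y(3) = -1: solve A·-2 + B = -2 and A·3 + B = -1. Subtracting gives A(3 − -2) = -1 − -2, so A = 1/5, and B = -2 − A·-2 = -8/5. Therefore
    y(x) = (1/5) x - 8/5.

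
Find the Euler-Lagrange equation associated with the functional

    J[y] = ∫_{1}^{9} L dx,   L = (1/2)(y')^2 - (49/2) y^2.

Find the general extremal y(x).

The Lagrangian is L = (1/2)(y')^2 - (49/2) y^2.
∂L/∂y = -49y.
∂L/∂y' = y'.
The Euler-Lagrange equation d/dx(∂L/∂y') − ∂L/∂y = 0 becomes:
    y'' + 49 y = 0
General solution: y(x) = A sin(7x) + B cos(7x), where A and B are arbitrary constants fixed by the endpoint conditions.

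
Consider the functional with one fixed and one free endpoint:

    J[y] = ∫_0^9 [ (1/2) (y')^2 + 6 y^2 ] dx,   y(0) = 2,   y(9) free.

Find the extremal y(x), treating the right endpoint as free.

The Lagrangian L = (1/2) (y')^2 + 6 y^2 gives
    ∂L/∂y = 12 y,   ∂L/∂y' = y'.
Euler-Lagrange: y'' − 12 y = 0.
With k = sqrt(12), the general solution is
    y(x) = A cosh(sqrt(12) x) + B sinh(sqrt(12) x).
Fixed left endpoint y(0) = 2 ⇒ A = 2.
The right endpoint x = 9 is free, so the natural (transversality) condition is ∂L/∂y' |_{x=9} = 0, i.e. y'(9) = 0.
Compute y'(x) = A k sinh(k x) + B k cosh(k x), so
    y'(9) = A k sinh(k·9) + B k cosh(k·9) = 0
    ⇒ B = −A tanh(k·9) = − 2 tanh(sqrt(12)·9).
Therefore the extremal is
    y(x) = 2 cosh(sqrt(12) x) − 2 tanh(sqrt(12)·9) sinh(sqrt(12) x).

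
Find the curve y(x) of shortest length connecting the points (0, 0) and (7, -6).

Arc-length functional: J[y] = ∫ sqrt(1 + (y')^2) dx.
Lagrangian L = sqrt(1 + (y')^2) has no explicit y dependence, so ∂L/∂y = 0 and the Euler-Lagrange equation gives
    d/dx( y' / sqrt(1 + (y')^2) ) = 0  ⇒  y' / sqrt(1 + (y')^2) = const.
Hence y' is constant, so y(x) is affine.
Fitting the endpoints (0, 0) and (7, -6):
    slope m = ((-6) − 0) / (7 − 0) = -6/7,
    intercept c = 0 − m·0 = 0.
Extremal: y(x) = (-6/7) x.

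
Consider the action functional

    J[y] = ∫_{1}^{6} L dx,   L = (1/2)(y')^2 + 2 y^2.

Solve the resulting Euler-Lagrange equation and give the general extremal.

The Lagrangian is L = (1/2)(y')^2 + 2 y^2.
∂L/∂y = 4y.
∂L/∂y' = y'.
The Euler-Lagrange equation d/dx(∂L/∂y') − ∂L/∂y = 0 becomes:
    y'' - 4 y = 0
General solution: y(x) = A e^(2x) + B e^(-2x), where A and B are arbitrary constants fixed by the endpoint conditions.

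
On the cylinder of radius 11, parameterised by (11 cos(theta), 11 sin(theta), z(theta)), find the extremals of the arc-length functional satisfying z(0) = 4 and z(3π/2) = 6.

Parameterise the cylinder of radius R = 11 as
    r(θ) = (11 cos θ, 11 sin θ, z(θ)).
The arc-length element is
    ds = sqrt(121 + (dz/dθ)^2) dθ,
so the Lagrangian is L = sqrt(121 + z'^2).
L depends on z' only, not on z or θ, so ∂L/∂z = 0 and
    ∂L/∂z' = z' / sqrt(121 + z'^2).
The Euler-Lagrange equation gives
    d/dθ( z' / sqrt(121 + z'^2) ) = 0,
so z' is constant. Integrating once:
    z(θ) = a θ + b,
a helix on the cylinder (a straight line when the cylinder is unrolled). The constants a, b are determined by the endpoint conditions.
With endpoint conditions z(0) = 4 and z(3π/2) = 6: from z(0) = b we get b = 4, and a·3π/2 + 4 = 6 gives a = 4/(3π), so
    z(θ) = (4/(3π)) θ + 4.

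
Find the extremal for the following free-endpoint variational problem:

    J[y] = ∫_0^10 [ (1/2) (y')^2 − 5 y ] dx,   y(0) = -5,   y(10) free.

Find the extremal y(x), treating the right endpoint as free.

The Lagrangian L = (1/2) (y')^2 − 5 y gives
    ∂L/∂y = −5,   ∂L/∂y' = y'.
Euler-Lagrange: d/dx(y') − (−5) = 0, i.e. y'' + 5 = 0, so
    y(x) = −(5/2) x^2 + C1 x + C2.
Fixed left endpoint y(0) = -5 ⇒ C2 = -5.
The right endpoint x = 10 is free, so the natural (transversality) condition is ∂L/∂y' |_{x=10} = 0, i.e. y'(10) = 0.
Compute y'(x) = −5 x + C1, so y'(10) = −50 + C1 = 0 ⇒ C1 = 50.
Therefore the extremal is
    y(x) = −(5/2) x^2 + 50 x − 5.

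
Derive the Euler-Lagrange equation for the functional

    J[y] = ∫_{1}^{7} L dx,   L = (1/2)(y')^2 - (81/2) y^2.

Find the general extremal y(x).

The Lagrangian is L = (1/2)(y')^2 - (81/2) y^2.
∂L/∂y = -81y.
∂L/∂y' = y'.
The Euler-Lagrange equation d/dx(∂L/∂y') − ∂L/∂y = 0 becomes:
    y'' + 81 y = 0
General solution: y(x) = A sin(9x) + B cos(9x), where A and B are arbitrary constants fixed by the endpoint conditions.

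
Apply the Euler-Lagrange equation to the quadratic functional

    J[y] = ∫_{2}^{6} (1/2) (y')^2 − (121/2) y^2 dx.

The Lagrangian is L = (1/2) (y')^2 − (121/2) y^2.
Compute ∂L/∂y = -121y, ∂L/∂y' = y'.
The Euler-Lagrange equation d/dx(∂L/∂y') − ∂L/∂y = 0 reduces to
    y'' + 121 y = 0.
Its general solution is
    y(x) = A sin(11x) + B cos(11x),
with A, B fixed by the endpoint conditions.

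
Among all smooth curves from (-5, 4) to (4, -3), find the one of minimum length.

Arc-length functional: J[y] = ∫ sqrt(1 + (y')^2) dx.
Lagrangian L = sqrt(1 + (y')^2) has no explicit y dependence, so ∂L/∂y = 0 and the Euler-Lagrange equation gives
    d/dx( y' / sqrt(1 + (y')^2) ) = 0  ⇒  y' / sqrt(1 + (y')^2) = const.
Hence y' is constant, so y(x) is affine.
Fitting the endpoints (-5, 4) and (4, -3):
    slope m = ((-3) − 4) / (4 − (-5)) = -7/9,
    intercept c = 4 − m·(-5) = 1/9.
Extremal: y(x) = (-7/9) x + 1/9.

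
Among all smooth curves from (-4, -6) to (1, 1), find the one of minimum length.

Arc-length functional: J[y] = ∫ sqrt(1 + (y')^2) dx.
Lagrangian L = sqrt(1 + (y')^2) has no explicit y dependence, so ∂L/∂y = 0 and the Euler-Lagrange equation gives
    d/dx( y' / sqrt(1 + (y')^2) ) = 0  ⇒  y' / sqrt(1 + (y')^2) = const.
Hence y' is constant, so y(x) is affine.
Fitting the endpoints (-4, -6) and (1, 1):
    slope m = (1 − (-6)) / (1 − (-4)) = 7/5,
    intercept c = (-6) − m·(-4) = -2/5.
Extremal: y(x) = (7/5) x - 2/5.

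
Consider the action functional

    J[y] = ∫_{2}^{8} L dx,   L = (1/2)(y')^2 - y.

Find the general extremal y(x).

The Lagrangian is L = (1/2)(y')^2 - y.
∂L/∂y = -1.
∂L/∂y' = y'.
The Euler-Lagrange equation d/dx(∂L/∂y') − ∂L/∂y = 0 becomes:
    y'' + 1 = 0
General solution: y(x) = -x^2/2 + A x + B, where A and B are arbitrary constants fixed by the endpoint conditions.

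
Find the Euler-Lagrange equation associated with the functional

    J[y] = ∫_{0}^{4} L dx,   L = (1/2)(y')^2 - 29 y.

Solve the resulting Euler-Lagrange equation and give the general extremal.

The Lagrangian is L = (1/2)(y')^2 - 29 y.
∂L/∂y = -29.
∂L/∂y' = y'.
The Euler-Lagrange equation d/dx(∂L/∂y') − ∂L/∂y = 0 becomes:
    y'' + 29 = 0
General solution: y(x) = -(29/2) x^2 + A x + B, where A and B are arbitrary constants fixed by the endpoint conditions.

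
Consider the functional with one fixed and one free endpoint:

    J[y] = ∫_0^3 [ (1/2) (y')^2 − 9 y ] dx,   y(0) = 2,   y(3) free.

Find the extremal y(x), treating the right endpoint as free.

The Lagrangian L = (1/2) (y')^2 − 9 y gives
    ∂L/∂y = −9,   ∂L/∂y' = y'.
Euler-Lagrange: d/dx(y') − (−9) = 0, i.e. y'' + 9 = 0, so
    y(x) = −(9/2) x^2 + C1 x + C2.
Fixed left endpoint y(0) = 2 ⇒ C2 = 2.
The right endpoint x = 3 is free, so the natural (transversality) condition is ∂L/∂y' |_{x=3} = 0, i.e. y'(3) = 0.
Compute y'(x) = −9 x + C1, so y'(3) = −27 + C1 = 0 ⇒ C1 = 27.
Therefore the extremal is
    y(x) = −(9/2) x^2 + 27 x + 2.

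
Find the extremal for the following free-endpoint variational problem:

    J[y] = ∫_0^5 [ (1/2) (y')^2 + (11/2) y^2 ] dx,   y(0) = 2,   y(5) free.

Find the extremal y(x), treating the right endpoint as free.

The Lagrangian L = (1/2) (y')^2 + (11/2) y^2 gives
    ∂L/∂y = 11 y,   ∂L/∂y' = y'.
Euler-Lagrange: y'' − 11 y = 0.
With k = sqrt(11), the general solution is
    y(x) = A cosh(sqrt(11) x) + B sinh(sqrt(11) x).
Fixed left endpoint y(0) = 2 ⇒ A = 2.
The right endpoint x = 5 is free, so the natural (transversality) condition is ∂L/∂y' |_{x=5} = 0, i.e. y'(5) = 0.
Compute y'(x) = A k sinh(k x) + B k cosh(k x), so
    y'(5) = A k sinh(k·5) + B k cosh(k·5) = 0
    ⇒ B = −A tanh(k·5) = − 2 tanh(sqrt(11)·5).
Therefore the extremal is
    y(x) = 2 cosh(sqrt(11) x) − 2 tanh(sqrt(11)·5) sinh(sqrt(11) x).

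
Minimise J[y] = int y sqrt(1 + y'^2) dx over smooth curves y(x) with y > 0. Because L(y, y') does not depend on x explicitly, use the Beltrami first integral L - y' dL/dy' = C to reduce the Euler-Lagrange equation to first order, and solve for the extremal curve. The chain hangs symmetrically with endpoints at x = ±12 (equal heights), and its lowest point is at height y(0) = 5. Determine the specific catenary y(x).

The Lagrangian L(y, y') = y sqrt(1 + y'^2) has no explicit x dependence, so the Beltrami identity applies:
    L − y' ∂L/∂y' = C.
Compute ∂L/∂y' = y · y' / sqrt(1 + y'^2). Then
    L − y' ∂L/∂y'
    = y sqrt(1 + y'^2) − y · y'^2 / sqrt(1 + y'^2)
    = y (1 + y'^2 − y'^2) / sqrt(1 + y'^2)
    = y / sqrt(1 + y'^2) = C.
Squaring gives y^2 = C^2 (1 + y'^2), i.e.
    y'^2 = y^2 / C^2 − 1.
Separating variables,
    dy / sqrt(y^2 − C^2) = dx / C,
and integrating gives arccosh(y / C) = (x − a)/C, so
    y(x) = C cosh((x − a)/C),
the catenary. The constants C and a are fixed by the two endpoint conditions (and, for the hanging-chain problem, the length constraint selects C).
Now fit the given data. The endpoints x = ±12 are symmetric at equal height, so the catenary is even about its minimum: a = 0 and y(x) = C cosh(x/C). The lowest point is y(0) = C cosh(0) = C, and we are told y(0) = 5, so C = 5. Therefore
    y(x) = 5 cosh(x/5),
and at the endpoints
    y(±12) = 5 cosh(12/5).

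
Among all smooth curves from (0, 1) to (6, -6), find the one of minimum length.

Arc-length functional: J[y] = ∫ sqrt(1 + (y')^2) dx.
Lagrangian L = sqrt(1 + (y')^2) has no explicit y dependence, so ∂L/∂y = 0 and the Euler-Lagrange equation gives
    d/dx( y' / sqrt(1 + (y')^2) ) = 0  ⇒  y' / sqrt(1 + (y')^2) = const.
Hence y' is constant, so y(x) is affine.
Fitting the endpoints (0, 1) and (6, -6):
    slope m = ((-6) − 1) / (6 − 0) = -7/6,
    intercept c = 1 − m·0 = 1.
Extremal: y(x) = (-7/6) x + 1.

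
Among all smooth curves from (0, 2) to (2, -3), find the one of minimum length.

Arc-length functional: J[y] = ∫ sqrt(1 + (y')^2) dx.
Lagrangian L = sqrt(1 + (y')^2) has no explicit y dependence, so ∂L/∂y = 0 and the Euler-Lagrange equation gives
    d/dx( y' / sqrt(1 + (y')^2) ) = 0  ⇒  y' / sqrt(1 + (y')^2) = const.
Hence y' is constant, so y(x) is affine.
Fitting the endpoints (0, 2) and (2, -3):
    slope m = ((-3) − 2) / (2 − 0) = -5/2,
    intercept c = 2 − m·0 = 2.
Extremal: y(x) = (-5/2) x + 2.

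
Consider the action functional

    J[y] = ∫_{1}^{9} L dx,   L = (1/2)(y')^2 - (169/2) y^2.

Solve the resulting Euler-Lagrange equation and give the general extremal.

The Lagrangian is L = (1/2)(y')^2 - (169/2) y^2.
∂L/∂y = -169y.
∂L/∂y' = y'.
The Euler-Lagrange equation d/dx(∂L/∂y') − ∂L/∂y = 0 becomes:
    y'' + 169 y = 0
General solution: y(x) = A sin(13x) + B cos(13x), where A and B are arbitrary constants fixed by the endpoint conditions.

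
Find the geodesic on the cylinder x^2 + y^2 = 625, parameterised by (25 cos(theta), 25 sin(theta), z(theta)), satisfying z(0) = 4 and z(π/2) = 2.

Parameterise the cylinder of radius R = 25 as
    r(θ) = (25 cos θ, 25 sin θ, z(θ)).
The arc-length element is
    ds = sqrt(625 + (dz/dθ)^2) dθ,
so the Lagrangian is L = sqrt(625 + z'^2).
L depends on z' only, not on z or θ, so ∂L/∂z = 0 and
    ∂L/∂z' = z' / sqrt(625 + z'^2).
The Euler-Lagrange equation gives
    d/dθ( z' / sqrt(625 + z'^2) ) = 0,
so z' is constant. Integrating once:
    z(θ) = a θ + b,
a helix on the cylinder (a straight line when the cylinder is unrolled). The constants a, b are determined by the endpoint conditions.
With endpoint conditions z(0) = 4 and z(π/2) = 2: from z(0) = b we get b = 4, and a·π/2 + 4 = 2 gives a = -4/π, so
    z(θ) = (-4/π) θ + 4.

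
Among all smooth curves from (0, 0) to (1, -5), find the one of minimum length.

Arc-length functional: J[y] = ∫ sqrt(1 + (y')^2) dx.
Lagrangian L = sqrt(1 + (y')^2) has no explicit y dependence, so ∂L/∂y = 0 and the Euler-Lagrange equation gives
    d/dx( y' / sqrt(1 + (y')^2) ) = 0  ⇒  y' / sqrt(1 + (y')^2) = const.
Hence y' is constant, so y(x) is affine.
Fitting the endpoints (0, 0) and (1, -5):
    slope m = ((-5) − 0) / (1 − 0) = -5,
    intercept c = 0 − m·0 = 0.
Extremal: y(x) = -5 x.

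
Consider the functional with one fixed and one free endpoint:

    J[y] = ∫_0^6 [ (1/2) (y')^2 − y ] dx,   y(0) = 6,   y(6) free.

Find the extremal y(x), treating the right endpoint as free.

The Lagrangian L = (1/2) (y')^2 − y gives
    ∂L/∂y = −1,   ∂L/∂y' = y'.
Euler-Lagrange: d/dx(y') − (−1) = 0, i.e. y'' + 1 = 0, so
    y(x) = −(1/2) x^2 + C1 x + C2.
Fixed left endpoint y(0) = 6 ⇒ C2 = 6.
The right endpoint x = 6 is free, so the natural (transversality) condition is ∂L/∂y' |_{x=6} = 0, i.e. y'(6) = 0.
Compute y'(x) = −1 x + C1, so y'(6) = −6 + C1 = 0 ⇒ C1 = 6.
Therefore the extremal is
    y(x) = −x^2/2 + 6 x + 6.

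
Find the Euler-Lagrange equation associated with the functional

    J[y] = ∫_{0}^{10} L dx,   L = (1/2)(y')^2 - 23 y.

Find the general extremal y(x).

The Lagrangian is L = (1/2)(y')^2 - 23 y.
∂L/∂y = -23.
∂L/∂y' = y'.
The Euler-Lagrange equation d/dx(∂L/∂y') − ∂L/∂y = 0 becomes:
    y'' + 23 = 0
General solution: y(x) = -(23/2) x^2 + A x + B, where A and B are arbitrary constants fixed by the endpoint conditions.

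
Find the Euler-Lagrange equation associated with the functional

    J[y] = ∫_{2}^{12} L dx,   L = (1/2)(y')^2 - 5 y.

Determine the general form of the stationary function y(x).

The Lagrangian is L = (1/2)(y')^2 - 5 y.
∂L/∂y = -5.
∂L/∂y' = y'.
The Euler-Lagrange equation d/dx(∂L/∂y') − ∂L/∂y = 0 becomes:
    y'' + 5 = 0
General solution: y(x) = -(5/2) x^2 + A x + B, where A and B are arbitrary constants fixed by the endpoint conditions.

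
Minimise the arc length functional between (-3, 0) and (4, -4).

Arc-length functional: J[y] = ∫ sqrt(1 + (y')^2) dx.
Lagrangian L = sqrt(1 + (y')^2) has no explicit y dependence, so ∂L/∂y = 0 and the Euler-Lagrange equation gives
    d/dx( y' / sqrt(1 + (y')^2) ) = 0  ⇒  y' / sqrt(1 + (y')^2) = const.
Hence y' is constant, so y(x) is affine.
Fitting the endpoints (-3, 0) and (4, -4):
    slope m = ((-4) − 0) / (4 − (-3)) = -4/7,
    intercept c = 0 − m·(-3) = -12/7.
Extremal: y(x) = (-4/7) x - 12/7.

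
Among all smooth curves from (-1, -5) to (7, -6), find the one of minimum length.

Arc-length functional: J[y] = ∫ sqrt(1 + (y')^2) dx.
Lagrangian L = sqrt(1 + (y')^2) has no explicit y dependence, so ∂L/∂y = 0 and the Euler-Lagrange equation gives
    d/dx( y' / sqrt(1 + (y')^2) ) = 0  ⇒  y' / sqrt(1 + (y')^2) = const.
Hence y' is constant, so y(x) is affine.
Fitting the endpoints (-1, -5) and (7, -6):
    slope m = ((-6) − (-5)) / (7 − (-1)) = -1/8,
    intercept c = (-5) − m·(-1) = -41/8.
Extremal: y(x) = (-1/8) x - 41/8.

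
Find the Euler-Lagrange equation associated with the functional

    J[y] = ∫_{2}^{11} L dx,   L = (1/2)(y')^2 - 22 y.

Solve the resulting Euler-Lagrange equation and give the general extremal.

The Lagrangian is L = (1/2)(y')^2 - 22 y.
∂L/∂y = -22.
∂L/∂y' = y'.
The Euler-Lagrange equation d/dx(∂L/∂y') − ∂L/∂y = 0 becomes:
    y'' + 22 = 0
General solution: y(x) = -11 x^2 + A x + B, where A and B are arbitrary constants fixed by the endpoint conditions.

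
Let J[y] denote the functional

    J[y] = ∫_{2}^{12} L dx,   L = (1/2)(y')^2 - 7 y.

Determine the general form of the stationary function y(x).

The Lagrangian is L = (1/2)(y')^2 - 7 y.
∂L/∂y = -7.
∂L/∂y' = y'.
The Euler-Lagrange equation d/dx(∂L/∂y') − ∂L/∂y = 0 becomes:
    y'' + 7 = 0
General solution: y(x) = -(7/2) x^2 + A x + B, where A and B are arbitrary constants fixed by the endpoint conditions.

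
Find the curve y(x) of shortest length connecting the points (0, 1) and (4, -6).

Arc-length functional: J[y] = ∫ sqrt(1 + (y')^2) dx.
Lagrangian L = sqrt(1 + (y')^2) has no explicit y dependence, so ∂L/∂y = 0 and the Euler-Lagrange equation gives
    d/dx( y' / sqrt(1 + (y')^2) ) = 0  ⇒  y' / sqrt(1 + (y')^2) = const.
Hence y' is constant, so y(x) is affine.
Fitting the endpoints (0, 1) and (4, -6):
    slope m = ((-6) − 1) / (4 − 0) = -7/4,
    intercept c = 1 − m·0 = 1.
Extremal: y(x) = (-7/4) x + 1.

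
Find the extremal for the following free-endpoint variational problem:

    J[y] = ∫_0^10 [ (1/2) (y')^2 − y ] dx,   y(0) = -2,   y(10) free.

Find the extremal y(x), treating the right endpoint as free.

The Lagrangian L = (1/2) (y')^2 − y gives
    ∂L/∂y = −1,   ∂L/∂y' = y'.
Euler-Lagrange: d/dx(y') − (−1) = 0, i.e. y'' + 1 = 0, so
    y(x) = −(1/2) x^2 + C1 x + C2.
Fixed left endpoint y(0) = -2 ⇒ C2 = -2.
The right endpoint x = 10 is free, so the natural (transversality) condition is ∂L/∂y' |_{x=10} = 0, i.e. y'(10) = 0.
Compute y'(x) = −1 x + C1, so y'(10) = −10 + C1 = 0 ⇒ C1 = 10.
Therefore the extremal is
    y(x) = −x^2/2 + 10 x − 2.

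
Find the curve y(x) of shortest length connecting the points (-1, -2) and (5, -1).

Arc-length functional: J[y] = ∫ sqrt(1 + (y')^2) dx.
Lagrangian L = sqrt(1 + (y')^2) has no explicit y dependence, so ∂L/∂y = 0 and the Euler-Lagrange equation gives
    d/dx( y' / sqrt(1 + (y')^2) ) = 0  ⇒  y' / sqrt(1 + (y')^2) = const.
Hence y' is constant, so y(x) is affine.
Fitting the endpoints (-1, -2) and (5, -1):
    slope m = ((-1) − (-2)) / (5 − (-1)) = 1/6,
    intercept c = (-2) − m·(-1) = -11/6.
Extremal: y(x) = (1/6) x - 11/6.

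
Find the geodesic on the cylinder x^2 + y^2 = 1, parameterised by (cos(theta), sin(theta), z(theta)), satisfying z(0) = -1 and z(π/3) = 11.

Parameterise the cylinder of radius R = 1 as
    r(θ) = (cos θ, sin θ, z(θ)).
The arc-length element is
    ds = sqrt(1 + (dz/dθ)^2) dθ,
so the Lagrangian is L = sqrt(1 + z'^2).
L depends on z' only, not on z or θ, so ∂L/∂z = 0 and
    ∂L/∂z' = z' / sqrt(1 + z'^2).
The Euler-Lagrange equation gives
    d/dθ( z' / sqrt(1 + z'^2) ) = 0,
so z' is constant. Integrating once:
    z(θ) = a θ + b,
a helix on the cylinder (a straight line when the cylinder is unrolled). The constants a, b are determined by the endpoint conditions.
With endpoint conditions z(0) = -1 and z(π/3) = 11: from z(0) = b we get b = -1, and a·π/3 + -1 = 11 gives a = 36/π, so
    z(θ) = (36/π) θ − 1.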